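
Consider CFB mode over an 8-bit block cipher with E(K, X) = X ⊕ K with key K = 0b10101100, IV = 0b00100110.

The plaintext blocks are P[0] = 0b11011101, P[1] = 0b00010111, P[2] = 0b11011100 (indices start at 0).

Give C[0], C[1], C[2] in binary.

C[0] = 0b01010111, C[1] = 0b11101100, C[2] = 0b10011100

CFB encryption: C_i = P_i ⊕ E(K, C_{i−1}), with C_{−1} = IV.
C[0]: E(K, 0b00100110) = 0b10001010; 0b11011101 ⊕ 0b10001010 = 0b01010111.
C[1]: E(K, 0b01010111) = 0b11111011; 0b00010111 ⊕ 0b11111011 = 0b11101100.
C[2]: E(K, 0b11101100) = 0b01000000; 0b11011100 ⊕ 0b01000000 = 0b10011100.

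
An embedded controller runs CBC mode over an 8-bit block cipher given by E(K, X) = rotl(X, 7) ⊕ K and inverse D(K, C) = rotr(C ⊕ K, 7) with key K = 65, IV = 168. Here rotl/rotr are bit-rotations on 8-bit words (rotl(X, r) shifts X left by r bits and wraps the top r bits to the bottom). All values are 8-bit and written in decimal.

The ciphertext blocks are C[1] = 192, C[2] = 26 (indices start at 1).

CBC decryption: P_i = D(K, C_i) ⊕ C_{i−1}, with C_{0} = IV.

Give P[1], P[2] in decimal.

P[1] = 171, P[2] = 118

P[1]: D(K, 192) = 3; 3 ⊕ 168 = 171.
P[2]: D(K, 26) = 182; 182 ⊕ 192 = 118.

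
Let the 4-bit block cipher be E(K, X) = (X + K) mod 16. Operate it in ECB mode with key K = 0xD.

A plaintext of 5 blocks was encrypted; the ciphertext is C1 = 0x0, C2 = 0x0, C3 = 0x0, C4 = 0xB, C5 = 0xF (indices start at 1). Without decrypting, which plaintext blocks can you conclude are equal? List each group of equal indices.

P1 = P2 = P3

ECB encrypts each block independently with the same key, so equal ciphertext blocks imply equal plaintext blocks.
C1 = C2 = C3 = 0x0, so P1 = P2 = P3.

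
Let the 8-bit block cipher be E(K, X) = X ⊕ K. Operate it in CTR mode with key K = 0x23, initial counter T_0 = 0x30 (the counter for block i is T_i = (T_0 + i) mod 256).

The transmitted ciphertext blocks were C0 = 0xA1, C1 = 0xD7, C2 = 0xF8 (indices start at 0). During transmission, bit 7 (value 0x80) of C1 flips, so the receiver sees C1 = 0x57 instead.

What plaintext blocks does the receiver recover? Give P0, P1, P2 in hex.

P0 = 0xB2, P1 = 0x45, P2 = 0xE9

CTR decryption: S_i = E(K, T_i) where T_i is the counter for block i; P_i = C_i ⊕ S_i.
Only C1 changed, to 0x57. In CTR, a change in C_i flips the same bit in P_i only; the keystream is unaffected. Decrypting the received ciphertext:
P0: T = 0x30, S = E(K, T) = 0x13; 0xA1 ⊕ 0x13 = 0xB2.
P1: T = 0x31, S = E(K, T) = 0x12; 0x57 ⊕ 0x12 = 0x45.
P2: T = 0x32, S = E(K, T) = 0x11; 0xF8 ⊕ 0x11 = 0xE9.
Blocks that differ from the original plaintext: P1.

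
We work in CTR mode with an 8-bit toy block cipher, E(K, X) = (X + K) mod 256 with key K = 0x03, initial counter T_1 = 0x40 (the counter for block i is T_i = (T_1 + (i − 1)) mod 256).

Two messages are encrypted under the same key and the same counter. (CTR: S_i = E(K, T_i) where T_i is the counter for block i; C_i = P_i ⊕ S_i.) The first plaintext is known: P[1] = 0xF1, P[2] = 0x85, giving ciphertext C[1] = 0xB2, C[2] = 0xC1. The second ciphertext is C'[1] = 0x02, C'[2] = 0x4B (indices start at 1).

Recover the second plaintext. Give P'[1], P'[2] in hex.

In CTR with a reused counter, both messages share the same keystream S_i, so C_i ⊕ C'_i = P_i ⊕ P'_i and thus P'_i = P_i ⊕ C_i ⊕ C'_i.
P'[1]: 0xF1 ⊕ 0xB2 ⊕ 0x02 = 0x41.
P'[2]: 0x85 ⊕ 0xC1 ⊕ 0x4B = 0x0F.

P'[1] = 0x41, P'[2] = 0x0F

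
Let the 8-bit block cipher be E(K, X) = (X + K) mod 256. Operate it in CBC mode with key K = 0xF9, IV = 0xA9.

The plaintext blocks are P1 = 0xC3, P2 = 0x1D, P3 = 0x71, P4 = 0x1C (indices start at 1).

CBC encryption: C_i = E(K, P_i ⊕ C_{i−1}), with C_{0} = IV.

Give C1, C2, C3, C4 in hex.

C1: P1 ⊕ 0xA9 = 0x6A; E(K, 0x6A) = 0x63.
C2: P2 ⊕ 0x63 = 0x7E; E(K, 0x7E) = 0x77.
C3: P3 ⊕ 0x77 = 0x06; E(K, 0x06) = 0xFF.
C4: P4 ⊕ 0xFF = 0xE3; E(K, 0xE3) = 0xDC.

C1 = 0x63, C2 = 0x77, C3 = 0xFF, C4 = 0xDC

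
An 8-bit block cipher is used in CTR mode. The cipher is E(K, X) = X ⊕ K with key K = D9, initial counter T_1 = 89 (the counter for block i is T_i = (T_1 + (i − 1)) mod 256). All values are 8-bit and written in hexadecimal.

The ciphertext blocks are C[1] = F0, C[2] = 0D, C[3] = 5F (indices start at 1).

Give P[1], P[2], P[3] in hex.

CTR decryption: S_i = E(K, T_i) where T_i is the counter for block i; P_i = C_i ⊕ S_i.
P[1]: T = 89, S = E(K, T) = 50; F0 ⊕ 50 = A0.
P[2]: T = 8A, S = E(K, T) = 53; 0D ⊕ 53 = 5E.
P[3]: T = 8B, S = E(K, T) = 52; 5F ⊕ 52 = 0D.

P[1] = A0, P[2] = 5E, P[3] = 0D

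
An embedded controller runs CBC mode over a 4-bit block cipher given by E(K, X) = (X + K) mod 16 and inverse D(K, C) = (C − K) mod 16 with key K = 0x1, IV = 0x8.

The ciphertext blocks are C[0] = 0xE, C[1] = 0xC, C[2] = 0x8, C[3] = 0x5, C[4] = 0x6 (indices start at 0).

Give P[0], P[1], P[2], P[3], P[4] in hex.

CBC decryption: P_i = D(K, C_i) ⊕ C_{i−1}, with C_{−1} = IV.
P[0]: D(K, 0xE) = 0xD; 0xD ⊕ 0x8 = 0x5.
P[1]: D(K, 0xC) = 0xB; 0xB ⊕ 0xE = 0x5.
P[2]: D(K, 0x8) = 0x7; 0x7 ⊕ 0xC = 0xB.
P[3]: D(K, 0x5) = 0x4; 0x4 ⊕ 0x8 = 0xC.
P[4]: D(K, 0x6) = 0x5; 0x5 ⊕ 0x5 = 0x0.

P[0] = 0x5, P[1] = 0x5, P[2] = 0xB, P[3] = 0xC, P[4] = 0x0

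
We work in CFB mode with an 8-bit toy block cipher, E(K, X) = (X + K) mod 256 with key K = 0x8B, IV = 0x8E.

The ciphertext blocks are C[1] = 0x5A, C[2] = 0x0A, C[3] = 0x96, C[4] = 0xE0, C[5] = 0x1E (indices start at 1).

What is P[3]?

CFB decryption: P_i = C_i ⊕ E(K, C_{i−1}), with C_{0} = IV.
P[3]: E(K, 0x0A) = 0x95; 0x96 ⊕ 0x95 = 0x03.

P[3] = 0x03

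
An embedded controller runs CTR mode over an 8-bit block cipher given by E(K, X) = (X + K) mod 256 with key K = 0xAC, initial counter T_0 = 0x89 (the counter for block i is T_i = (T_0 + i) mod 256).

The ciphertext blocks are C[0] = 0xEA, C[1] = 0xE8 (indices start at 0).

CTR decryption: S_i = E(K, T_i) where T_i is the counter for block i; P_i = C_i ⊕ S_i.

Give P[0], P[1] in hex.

P[0]: T = 0x89, S = E(K, T) = 0x35; 0xEA ⊕ 0x35 = 0xDF.
P[1]: T = 0x8A, S = E(K, T) = 0x36; 0xE8 ⊕ 0x36 = 0xDE.

P[0] = 0xDF, P[1] = 0xDE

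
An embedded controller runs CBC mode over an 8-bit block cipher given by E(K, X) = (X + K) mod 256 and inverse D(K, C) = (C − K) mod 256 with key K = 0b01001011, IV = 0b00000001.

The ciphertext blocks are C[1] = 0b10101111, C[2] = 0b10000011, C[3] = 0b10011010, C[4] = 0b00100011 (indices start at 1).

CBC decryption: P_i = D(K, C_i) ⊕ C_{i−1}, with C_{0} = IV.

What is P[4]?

P[4]: D(K, 0b00100011) = 0b11011000; 0b11011000 ⊕ 0b10011010 = 0b01000010.

P[4] = 0b01000010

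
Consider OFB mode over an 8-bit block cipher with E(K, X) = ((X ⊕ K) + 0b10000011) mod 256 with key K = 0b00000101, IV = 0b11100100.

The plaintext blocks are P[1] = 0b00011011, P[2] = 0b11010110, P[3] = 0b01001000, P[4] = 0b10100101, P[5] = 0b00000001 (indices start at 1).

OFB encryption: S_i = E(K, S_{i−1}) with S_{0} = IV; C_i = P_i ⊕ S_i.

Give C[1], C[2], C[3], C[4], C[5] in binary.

C[1] = 0b01111111, C[2] = 0b00110010, C[3] = 0b00101100, C[4] = 0b01000001, C[5] = 0b01100101

C[1]: S = E(K, 0b11100100) = 0b01100100; 0b00011011 ⊕ 0b01100100 = 0b01111111.
C[2]: S = E(K, 0b01100100) = 0b11100100; 0b11010110 ⊕ 0b11100100 = 0b00110010.
C[3]: S = E(K, 0b11100100) = 0b01100100; 0b01001000 ⊕ 0b01100100 = 0b00101100.
C[4]: S = E(K, 0b01100100) = 0b11100100; 0b10100101 ⊕ 0b11100100 = 0b01000001.
C[5]: S = E(K, 0b11100100) = 0b01100100; 0b00000001 ⊕ 0b01100100 = 0b01100101.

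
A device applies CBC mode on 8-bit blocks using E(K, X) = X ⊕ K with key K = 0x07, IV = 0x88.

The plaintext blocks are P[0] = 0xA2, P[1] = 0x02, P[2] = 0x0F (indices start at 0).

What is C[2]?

CBC encryption: C_i = E(K, P_i ⊕ C_{i−1}), with C_{−1} = IV.
C[0]: P[0] ⊕ 0x88 = 0x2A; E(K, 0x2A) = 0x2D.
C[1]: P[1] ⊕ 0x2D = 0x2F; E(K, 0x2F) = 0x28.
C[2]: P[2] ⊕ 0x28 = 0x27; E(K, 0x27) = 0x20.

C[2] = 0x20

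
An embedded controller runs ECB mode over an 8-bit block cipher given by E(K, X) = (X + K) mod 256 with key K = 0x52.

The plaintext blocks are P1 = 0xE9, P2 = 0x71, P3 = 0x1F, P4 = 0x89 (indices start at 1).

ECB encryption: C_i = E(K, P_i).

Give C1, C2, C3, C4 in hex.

C1 = 0x3B, C2 = 0xC3, C3 = 0x71, C4 = 0xDB

C1: E(K, 0xE9) = 0x3B.
C2: E(K, 0x71) = 0xC3.
C3: E(K, 0x1F) = 0x71.
C4: E(K, 0x89) = 0xDB.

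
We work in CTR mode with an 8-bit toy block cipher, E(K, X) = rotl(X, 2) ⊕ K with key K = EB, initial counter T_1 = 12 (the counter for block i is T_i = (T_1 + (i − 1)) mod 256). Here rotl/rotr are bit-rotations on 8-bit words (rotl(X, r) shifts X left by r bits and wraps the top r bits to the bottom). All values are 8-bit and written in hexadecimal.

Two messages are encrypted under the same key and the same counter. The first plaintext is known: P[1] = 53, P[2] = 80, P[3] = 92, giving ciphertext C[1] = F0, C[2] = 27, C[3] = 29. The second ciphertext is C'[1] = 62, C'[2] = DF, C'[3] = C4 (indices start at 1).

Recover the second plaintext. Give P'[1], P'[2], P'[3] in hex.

P'[1] = C1, P'[2] = 78, P'[3] = 7F

In CTR with a reused counter, both messages share the same keystream S_i, so C_i ⊕ C'_i = P_i ⊕ P'_i and thus P'_i = P_i ⊕ C_i ⊕ C'_i.
P'[1]: 53 ⊕ F0 ⊕ 62 = C1.
P'[2]: 80 ⊕ 27 ⊕ DF = 78.
P'[3]: 92 ⊕ 29 ⊕ C4 = 7F.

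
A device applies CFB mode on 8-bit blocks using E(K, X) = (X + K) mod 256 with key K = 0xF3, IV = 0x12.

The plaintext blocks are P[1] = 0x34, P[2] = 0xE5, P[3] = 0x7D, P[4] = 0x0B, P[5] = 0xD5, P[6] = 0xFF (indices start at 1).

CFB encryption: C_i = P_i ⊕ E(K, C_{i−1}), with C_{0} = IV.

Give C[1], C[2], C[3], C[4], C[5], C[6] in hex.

C[1] = 0x31, C[2] = 0xC1, C[3] = 0xC9, C[4] = 0xB7, C[5] = 0x7F, C[6] = 0x8D

C[1]: E(K, 0x12) = 0x05; 0x34 ⊕ 0x05 = 0x31.
C[2]: E(K, 0x31) = 0x24; 0xE5 ⊕ 0x24 = 0xC1.
C[3]: E(K, 0xC1) = 0xB4; 0x7D ⊕ 0xB4 = 0xC9.
C[4]: E(K, 0xC9) = 0xBC; 0x0B ⊕ 0xBC = 0xB7.
C[5]: E(K, 0xB7) = 0xAA; 0xD5 ⊕ 0xAA = 0x7F.
C[6]: E(K, 0x7F) = 0x72; 0xFF ⊕ 0x72 = 0x8D.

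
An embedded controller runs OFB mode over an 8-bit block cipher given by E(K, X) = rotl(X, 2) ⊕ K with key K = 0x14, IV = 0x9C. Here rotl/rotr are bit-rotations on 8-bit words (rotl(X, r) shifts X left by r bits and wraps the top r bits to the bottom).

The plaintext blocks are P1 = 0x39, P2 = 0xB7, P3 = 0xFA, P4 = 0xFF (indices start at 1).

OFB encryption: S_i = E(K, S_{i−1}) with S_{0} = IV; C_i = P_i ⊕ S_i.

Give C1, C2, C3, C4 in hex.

C1 = 0x5F, C2 = 0x3A, C3 = 0xD8, C4 = 0x63

C1: S = E(K, 0x9C) = 0x66; 0x39 ⊕ 0x66 = 0x5F.
C2: S = E(K, 0x66) = 0x8D; 0xB7 ⊕ 0x8D = 0x3A.
C3: S = E(K, 0x8D) = 0x22; 0xFA ⊕ 0x22 = 0xD8.
C4: S = E(K, 0x22) = 0x9C; 0xFF ⊕ 0x9C = 0x63.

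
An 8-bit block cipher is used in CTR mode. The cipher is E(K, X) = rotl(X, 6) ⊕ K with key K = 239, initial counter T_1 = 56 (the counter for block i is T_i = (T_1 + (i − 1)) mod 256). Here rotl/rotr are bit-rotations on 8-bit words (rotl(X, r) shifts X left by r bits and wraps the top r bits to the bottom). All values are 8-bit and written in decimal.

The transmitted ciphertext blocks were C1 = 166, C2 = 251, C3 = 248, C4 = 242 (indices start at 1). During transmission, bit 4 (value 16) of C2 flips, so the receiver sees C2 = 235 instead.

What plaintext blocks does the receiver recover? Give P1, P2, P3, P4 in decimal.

CTR decryption: S_i = E(K, T_i) where T_i is the counter for block i; P_i = C_i ⊕ S_i.
Only C2 changed, to 235. In CTR, a change in C_i flips the same bit in P_i only; the keystream is unaffected. Decrypting the received ciphertext:
P1: T = 56, S = E(K, T) = 225; 166 ⊕ 225 = 71.
P2: T = 57, S = E(K, T) = 161; 235 ⊕ 161 = 74.
P3: T = 58, S = E(K, T) = 97; 248 ⊕ 97 = 153.
P4: T = 59, S = E(K, T) = 33; 242 ⊕ 33 = 211.
Blocks that differ from the original plaintext: P2.

P1 = 71, P2 = 74, P3 = 153, P4 = 211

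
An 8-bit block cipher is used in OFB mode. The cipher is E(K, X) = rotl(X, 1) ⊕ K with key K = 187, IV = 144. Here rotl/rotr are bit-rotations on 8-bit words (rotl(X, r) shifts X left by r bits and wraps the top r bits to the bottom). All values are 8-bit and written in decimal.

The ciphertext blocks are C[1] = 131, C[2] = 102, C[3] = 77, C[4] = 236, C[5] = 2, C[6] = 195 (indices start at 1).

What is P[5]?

P[5] = 84

OFB decryption: S_i = E(K, S_{i−1}) with S_{0} = IV; P_i = C_i ⊕ S_i.
P[1]: S = E(K, 144) = 154; 131 ⊕ 154 = 25.
P[2]: S = E(K, 154) = 142; 102 ⊕ 142 = 232.
P[3]: S = E(K, 142) = 166; 77 ⊕ 166 = 235.
P[4]: S = E(K, 166) = 246; 236 ⊕ 246 = 26.
P[5]: S = E(K, 246) = 86; 2 ⊕ 86 = 84.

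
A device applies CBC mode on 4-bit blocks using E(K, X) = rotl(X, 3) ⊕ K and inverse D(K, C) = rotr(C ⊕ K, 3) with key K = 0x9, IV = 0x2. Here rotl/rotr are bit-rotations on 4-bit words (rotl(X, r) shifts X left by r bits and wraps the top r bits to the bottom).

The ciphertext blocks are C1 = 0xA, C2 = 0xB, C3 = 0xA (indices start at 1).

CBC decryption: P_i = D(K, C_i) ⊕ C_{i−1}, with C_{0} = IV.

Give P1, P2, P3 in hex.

P1: D(K, 0xA) = 0x6; 0x6 ⊕ 0x2 = 0x4.
P2: D(K, 0xB) = 0x4; 0x4 ⊕ 0xA = 0xE.
P3: D(K, 0xA) = 0x6; 0x6 ⊕ 0xB = 0xD.

P1 = 0x4, P2 = 0xE, P3 = 0xD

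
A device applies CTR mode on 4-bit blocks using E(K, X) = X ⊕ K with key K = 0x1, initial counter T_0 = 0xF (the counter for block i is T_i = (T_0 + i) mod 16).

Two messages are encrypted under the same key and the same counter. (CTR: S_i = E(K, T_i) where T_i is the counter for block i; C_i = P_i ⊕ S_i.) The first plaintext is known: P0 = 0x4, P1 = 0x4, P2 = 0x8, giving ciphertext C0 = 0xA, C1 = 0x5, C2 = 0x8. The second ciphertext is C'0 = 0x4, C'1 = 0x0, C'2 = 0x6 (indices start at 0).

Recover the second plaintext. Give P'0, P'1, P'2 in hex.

P'0 = 0xA, P'1 = 0x1, P'2 = 0x6

In CTR with a reused counter, both messages share the same keystream S_i, so C_i ⊕ C'_i = P_i ⊕ P'_i and thus P'_i = P_i ⊕ C_i ⊕ C'_i.
P'0: 0x4 ⊕ 0xA ⊕ 0x4 = 0xA.
P'1: 0x4 ⊕ 0x5 ⊕ 0x0 = 0x1.
P'2: 0x8 ⊕ 0x8 ⊕ 0x6 = 0x6.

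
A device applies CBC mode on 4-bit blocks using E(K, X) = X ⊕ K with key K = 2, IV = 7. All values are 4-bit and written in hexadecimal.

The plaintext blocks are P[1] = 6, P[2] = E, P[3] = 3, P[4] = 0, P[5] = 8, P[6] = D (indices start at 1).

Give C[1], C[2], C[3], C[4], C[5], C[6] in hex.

C[1] = 3, C[2] = F, C[3] = E, C[4] = C, C[5] = 6, C[6] = 9

CBC encryption: C_i = E(K, P_i ⊕ C_{i−1}), with C_{0} = IV.
C[1]: P[1] ⊕ 7 = 1; E(K, 1) = 3.
C[2]: P[2] ⊕ 3 = D; E(K, D) = F.
C[3]: P[3] ⊕ F = C; E(K, C) = E.
C[4]: P[4] ⊕ E = E; E(K, E) = C.
C[5]: P[5] ⊕ C = 4; E(K, 4) = 6.
C[6]: P[6] ⊕ 6 = B; E(K, B) = 9.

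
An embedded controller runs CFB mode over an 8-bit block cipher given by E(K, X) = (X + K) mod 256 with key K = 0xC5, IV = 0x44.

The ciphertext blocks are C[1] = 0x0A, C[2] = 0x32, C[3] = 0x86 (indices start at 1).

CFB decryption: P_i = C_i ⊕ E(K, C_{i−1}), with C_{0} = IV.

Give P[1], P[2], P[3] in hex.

P[1]: E(K, 0x44) = 0x09; 0x0A ⊕ 0x09 = 0x03.
P[2]: E(K, 0x0A) = 0xCF; 0x32 ⊕ 0xCF = 0xFD.
P[3]: E(K, 0x32) = 0xF7; 0x86 ⊕ 0xF7 = 0x71.

P[1] = 0x03, P[2] = 0xFD, P[3] = 0x71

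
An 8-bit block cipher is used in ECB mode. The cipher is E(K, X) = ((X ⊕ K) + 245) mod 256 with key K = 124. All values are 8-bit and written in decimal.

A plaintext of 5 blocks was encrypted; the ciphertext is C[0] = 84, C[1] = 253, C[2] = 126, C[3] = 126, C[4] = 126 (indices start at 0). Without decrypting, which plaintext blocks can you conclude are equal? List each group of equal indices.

P[2] = P[3] = P[4]

ECB encrypts each block independently with the same key, so equal ciphertext blocks imply equal plaintext blocks.
C[2] = C[3] = C[4] = 126, so P[2] = P[3] = P[4].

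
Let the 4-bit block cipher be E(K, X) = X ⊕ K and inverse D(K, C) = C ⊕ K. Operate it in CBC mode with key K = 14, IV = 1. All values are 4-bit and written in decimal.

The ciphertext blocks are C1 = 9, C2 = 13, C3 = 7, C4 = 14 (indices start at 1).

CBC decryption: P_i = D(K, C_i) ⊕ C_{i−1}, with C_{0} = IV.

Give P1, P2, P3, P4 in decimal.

P1 = 6, P2 = 10, P3 = 4, P4 = 7

P1: D(K, 9) = 7; 7 ⊕ 1 = 6.
P2: D(K, 13) = 3; 3 ⊕ 9 = 10.
P3: D(K, 7) = 9; 9 ⊕ 13 = 4.
P4: D(K, 14) = 0; 0 ⊕ 7 = 7.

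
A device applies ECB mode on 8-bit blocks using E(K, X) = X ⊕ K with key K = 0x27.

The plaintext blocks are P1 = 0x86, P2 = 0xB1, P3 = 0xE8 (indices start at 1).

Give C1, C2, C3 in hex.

ECB encryption: C_i = E(K, P_i).
C1: E(K, 0x86) = 0xA1.
C2: E(K, 0xB1) = 0x96.
C3: E(K, 0xE8) = 0xCF.

C1 = 0xA1, C2 = 0x96, C3 = 0xCF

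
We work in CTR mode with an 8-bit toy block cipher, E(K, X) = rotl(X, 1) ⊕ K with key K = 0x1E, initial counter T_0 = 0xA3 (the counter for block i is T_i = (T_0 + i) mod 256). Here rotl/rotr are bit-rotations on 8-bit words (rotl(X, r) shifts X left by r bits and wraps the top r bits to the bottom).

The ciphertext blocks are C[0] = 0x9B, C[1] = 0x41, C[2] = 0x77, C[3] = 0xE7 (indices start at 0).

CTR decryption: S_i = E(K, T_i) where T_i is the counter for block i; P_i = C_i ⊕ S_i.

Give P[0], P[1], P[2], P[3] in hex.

P[0] = 0xC2, P[1] = 0x16, P[2] = 0x22, P[3] = 0xB4

P[0]: T = 0xA3, S = E(K, T) = 0x59; 0x9B ⊕ 0x59 = 0xC2.
P[1]: T = 0xA4, S = E(K, T) = 0x57; 0x41 ⊕ 0x57 = 0x16.
P[2]: T = 0xA5, S = E(K, T) = 0x55; 0x77 ⊕ 0x55 = 0x22.
P[3]: T = 0xA6, S = E(K, T) = 0x53; 0xE7 ⊕ 0x53 = 0xB4.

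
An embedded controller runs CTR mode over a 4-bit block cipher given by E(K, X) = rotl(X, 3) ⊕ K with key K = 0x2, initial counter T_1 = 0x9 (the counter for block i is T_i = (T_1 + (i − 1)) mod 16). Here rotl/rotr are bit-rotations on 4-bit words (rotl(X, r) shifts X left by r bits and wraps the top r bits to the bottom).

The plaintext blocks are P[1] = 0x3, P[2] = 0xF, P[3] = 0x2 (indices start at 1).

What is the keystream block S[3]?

CTR encryption: S_i = E(K, T_i) where T_i is the counter for block i; C_i = P_i ⊕ S_i.
C[1]: T = 0x9, S = E(K, T) = 0xE; 0x3 ⊕ 0xE = 0xD.
C[2]: T = 0xA, S = E(K, T) = 0x7; 0xF ⊕ 0x7 = 0x8.
C[3]: T = 0xB, S = E(K, T) = 0xF; 0x2 ⊕ 0xF = 0xD.
So S[3] = 0xF.

0xF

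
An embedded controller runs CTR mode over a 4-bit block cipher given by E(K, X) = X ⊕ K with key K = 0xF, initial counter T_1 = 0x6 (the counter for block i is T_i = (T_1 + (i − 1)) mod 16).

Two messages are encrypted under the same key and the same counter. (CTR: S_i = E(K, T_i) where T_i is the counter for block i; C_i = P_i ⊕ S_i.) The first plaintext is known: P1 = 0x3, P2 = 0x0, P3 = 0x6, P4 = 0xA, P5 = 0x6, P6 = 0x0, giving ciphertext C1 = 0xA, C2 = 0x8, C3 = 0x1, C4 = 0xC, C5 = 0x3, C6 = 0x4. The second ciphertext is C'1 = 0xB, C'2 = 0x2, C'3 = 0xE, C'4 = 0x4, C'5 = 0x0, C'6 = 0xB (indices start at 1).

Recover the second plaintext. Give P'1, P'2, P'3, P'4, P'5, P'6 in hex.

P'1 = 0x2, P'2 = 0xA, P'3 = 0x9, P'4 = 0x2, P'5 = 0x5, P'6 = 0xF

In CTR with a reused counter, both messages share the same keystream S_i, so C_i ⊕ C'_i = P_i ⊕ P'_i and thus P'_i = P_i ⊕ C_i ⊕ C'_i.
P'1: 0x3 ⊕ 0xA ⊕ 0xB = 0x2.
P'2: 0x0 ⊕ 0x8 ⊕ 0x2 = 0xA.
P'3: 0x6 ⊕ 0x1 ⊕ 0xE = 0x9.
P'4: 0xA ⊕ 0xC ⊕ 0x4 = 0x2.
P'5: 0x6 ⊕ 0x3 ⊕ 0x0 = 0x5.
P'6: 0x0 ⊕ 0x4 ⊕ 0xB = 0xF.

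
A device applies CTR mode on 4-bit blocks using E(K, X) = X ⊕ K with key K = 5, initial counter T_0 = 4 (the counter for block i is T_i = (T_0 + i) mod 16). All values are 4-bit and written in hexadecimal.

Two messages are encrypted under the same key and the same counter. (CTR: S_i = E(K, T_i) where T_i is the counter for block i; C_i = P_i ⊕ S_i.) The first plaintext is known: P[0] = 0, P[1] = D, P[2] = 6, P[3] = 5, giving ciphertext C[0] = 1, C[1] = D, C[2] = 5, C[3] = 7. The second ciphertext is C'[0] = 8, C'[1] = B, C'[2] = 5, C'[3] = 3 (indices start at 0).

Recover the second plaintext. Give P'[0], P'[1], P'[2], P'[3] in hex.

In CTR with a reused counter, both messages share the same keystream S_i, so C_i ⊕ C'_i = P_i ⊕ P'_i and thus P'_i = P_i ⊕ C_i ⊕ C'_i.
P'[0]: 0 ⊕ 1 ⊕ 8 = 9.
P'[1]: D ⊕ D ⊕ B = B.
P'[2]: 6 ⊕ 5 ⊕ 5 = 6.
P'[3]: 5 ⊕ 7 ⊕ 3 = 1.

P'[0] = 9, P'[1] = B, P'[2] = 6, P'[3] = 1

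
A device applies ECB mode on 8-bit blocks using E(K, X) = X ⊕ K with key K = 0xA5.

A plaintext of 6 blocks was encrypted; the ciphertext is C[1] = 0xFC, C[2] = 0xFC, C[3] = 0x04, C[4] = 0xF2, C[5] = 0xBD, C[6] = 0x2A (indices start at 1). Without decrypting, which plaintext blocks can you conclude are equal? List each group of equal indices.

P[1] = P[2]

ECB encrypts each block independently with the same key, so equal ciphertext blocks imply equal plaintext blocks.
C[1] = C[2] = 0xFC, so P[1] = P[2].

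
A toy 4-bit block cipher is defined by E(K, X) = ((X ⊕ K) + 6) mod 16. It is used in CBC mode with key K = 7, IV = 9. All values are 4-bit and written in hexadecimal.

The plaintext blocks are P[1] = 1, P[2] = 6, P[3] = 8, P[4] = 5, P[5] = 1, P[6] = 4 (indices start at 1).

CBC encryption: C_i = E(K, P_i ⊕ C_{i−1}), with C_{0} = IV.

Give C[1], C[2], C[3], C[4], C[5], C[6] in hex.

C[1] = 5, C[2] = A, C[3] = B, C[4] = F, C[5] = F, C[6] = 2

C[1]: P[1] ⊕ 9 = 8; E(K, 8) = 5.
C[2]: P[2] ⊕ 5 = 3; E(K, 3) = A.
C[3]: P[3] ⊕ A = 2; E(K, 2) = B.
C[4]: P[4] ⊕ B = E; E(K, E) = F.
C[5]: P[5] ⊕ F = E; E(K, E) = F.
C[6]: P[6] ⊕ F = B; E(K, B) = 2.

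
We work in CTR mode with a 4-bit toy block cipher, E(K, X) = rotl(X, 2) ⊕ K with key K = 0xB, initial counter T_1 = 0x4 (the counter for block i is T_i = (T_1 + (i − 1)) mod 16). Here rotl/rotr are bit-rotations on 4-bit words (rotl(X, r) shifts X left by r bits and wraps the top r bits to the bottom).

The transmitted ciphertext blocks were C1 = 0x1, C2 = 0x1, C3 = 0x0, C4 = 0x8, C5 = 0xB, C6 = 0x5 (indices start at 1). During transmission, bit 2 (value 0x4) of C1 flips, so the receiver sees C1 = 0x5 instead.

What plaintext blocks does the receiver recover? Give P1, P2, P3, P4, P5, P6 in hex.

CTR decryption: S_i = E(K, T_i) where T_i is the counter for block i; P_i = C_i ⊕ S_i.
Only C1 changed, to 0x5. In CTR, a change in C_i flips the same bit in P_i only; the keystream is unaffected. Decrypting the received ciphertext:
P1: T = 0x4, S = E(K, T) = 0xA; 0x5 ⊕ 0xA = 0xF.
P2: T = 0x5, S = E(K, T) = 0xE; 0x1 ⊕ 0xE = 0xF.
P3: T = 0x6, S = E(K, T) = 0x2; 0x0 ⊕ 0x2 = 0x2.
P4: T = 0x7, S = E(K, T) = 0x6; 0x8 ⊕ 0x6 = 0xE.
P5: T = 0x8, S = E(K, T) = 0x9; 0xB ⊕ 0x9 = 0x2.
P6: T = 0x9, S = E(K, T) = 0xD; 0x5 ⊕ 0xD = 0x8.
Blocks that differ from the original plaintext: P1.

P1 = 0xF, P2 = 0xF, P3 = 0x2, P4 = 0xE, P5 = 0x2, P6 = 0x8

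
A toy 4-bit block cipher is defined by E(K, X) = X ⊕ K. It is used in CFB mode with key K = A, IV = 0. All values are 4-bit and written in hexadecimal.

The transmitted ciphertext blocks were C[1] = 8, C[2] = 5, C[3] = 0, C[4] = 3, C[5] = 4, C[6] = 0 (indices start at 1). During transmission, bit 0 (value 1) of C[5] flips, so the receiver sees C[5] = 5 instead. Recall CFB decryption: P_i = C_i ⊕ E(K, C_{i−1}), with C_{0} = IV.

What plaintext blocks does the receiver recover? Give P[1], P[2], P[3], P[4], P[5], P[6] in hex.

Only C[5] changed, to 5. In CFB, a change in C_i flips the same bit in P_i and garbles P_{i+1}. Decrypting the received ciphertext:
P[1]: E(K, 0) = A; 8 ⊕ A = 2.
P[2]: E(K, 8) = 2; 5 ⊕ 2 = 7.
P[3]: E(K, 5) = F; 0 ⊕ F = F.
P[4]: E(K, 0) = A; 3 ⊕ A = 9.
P[5]: E(K, 3) = 9; 5 ⊕ 9 = C.
P[6]: E(K, 5) = F; 0 ⊕ F = F.
Blocks that differ from the original plaintext: P[5], P[6].

P[1] = 2, P[2] = 7, P[3] = F, P[4] = 9, P[5] = C, P[6] = F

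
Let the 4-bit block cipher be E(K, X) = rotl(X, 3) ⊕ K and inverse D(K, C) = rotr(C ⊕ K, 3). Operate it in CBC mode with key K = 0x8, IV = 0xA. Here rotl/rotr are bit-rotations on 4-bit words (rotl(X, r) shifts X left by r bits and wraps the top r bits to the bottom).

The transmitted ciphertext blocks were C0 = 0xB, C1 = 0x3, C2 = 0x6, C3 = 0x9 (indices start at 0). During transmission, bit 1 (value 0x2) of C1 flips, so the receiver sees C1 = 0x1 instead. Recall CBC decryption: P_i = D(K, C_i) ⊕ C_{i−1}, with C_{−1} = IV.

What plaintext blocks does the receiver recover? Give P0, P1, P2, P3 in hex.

Only C1 changed, to 0x1. In CBC, a change in C_i garbles P_i and flips the same bit in P_{i+1}. Decrypting the received ciphertext:
P0: D(K, 0xB) = 0x6; 0x6 ⊕ 0xA = 0xC.
P1: D(K, 0x1) = 0x3; 0x3 ⊕ 0xB = 0x8.
P2: D(K, 0x6) = 0xD; 0xD ⊕ 0x1 = 0xC.
P3: D(K, 0x9) = 0x2; 0x2 ⊕ 0x6 = 0x4.
Blocks that differ from the original plaintext: P1, P2.

P0 = 0xC, P1 = 0x8, P2 = 0xC, P3 = 0x4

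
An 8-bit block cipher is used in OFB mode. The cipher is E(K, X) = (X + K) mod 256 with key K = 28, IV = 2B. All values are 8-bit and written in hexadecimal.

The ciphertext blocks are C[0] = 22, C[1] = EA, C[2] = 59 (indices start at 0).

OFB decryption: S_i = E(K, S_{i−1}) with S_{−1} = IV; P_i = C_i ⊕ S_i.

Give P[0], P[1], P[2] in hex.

P[0] = 71, P[1] = 91, P[2] = FA

P[0]: S = E(K, 2B) = 53; 22 ⊕ 53 = 71.
P[1]: S = E(K, 53) = 7B; EA ⊕ 7B = 91.
P[2]: S = E(K, 7B) = A3; 59 ⊕ A3 = FA.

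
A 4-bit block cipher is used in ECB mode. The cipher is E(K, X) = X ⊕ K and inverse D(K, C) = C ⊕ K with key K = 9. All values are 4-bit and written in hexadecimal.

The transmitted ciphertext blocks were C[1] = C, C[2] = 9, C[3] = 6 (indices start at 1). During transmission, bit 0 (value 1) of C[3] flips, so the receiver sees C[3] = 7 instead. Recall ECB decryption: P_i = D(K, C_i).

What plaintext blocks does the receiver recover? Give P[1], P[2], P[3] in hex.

Only C[3] changed, to 7. In ECB, a change in C_i affects only P_i. Decrypting the received ciphertext:
P[1]: D(K, C) = 5.
P[2]: D(K, 9) = 0.
P[3]: D(K, 7) = E.
Blocks that differ from the original plaintext: P[3].

P[1] = 5, P[2] = 0, P[3] = E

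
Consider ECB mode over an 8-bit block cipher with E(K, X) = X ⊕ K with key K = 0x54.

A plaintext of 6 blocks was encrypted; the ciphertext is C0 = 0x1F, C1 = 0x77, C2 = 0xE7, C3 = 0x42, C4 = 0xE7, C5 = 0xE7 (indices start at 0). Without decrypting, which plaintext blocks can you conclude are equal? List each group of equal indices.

ECB encrypts each block independently with the same key, so equal ciphertext blocks imply equal plaintext blocks.
C2 = C4 = C5 = 0xE7, so P2 = P4 = P5.

P2 = P4 = P5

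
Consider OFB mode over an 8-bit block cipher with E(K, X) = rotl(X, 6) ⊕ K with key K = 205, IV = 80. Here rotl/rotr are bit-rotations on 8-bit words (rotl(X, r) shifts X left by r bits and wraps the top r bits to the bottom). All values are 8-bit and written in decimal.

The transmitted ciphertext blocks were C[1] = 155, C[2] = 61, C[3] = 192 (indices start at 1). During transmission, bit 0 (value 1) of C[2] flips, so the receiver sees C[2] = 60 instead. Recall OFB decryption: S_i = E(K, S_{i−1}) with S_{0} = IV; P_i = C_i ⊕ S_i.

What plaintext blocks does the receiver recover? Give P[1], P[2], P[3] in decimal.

P[1] = 66, P[2] = 135, P[3] = 227

Only C[2] changed, to 60. In OFB, a change in C_i flips the same bit in P_i only; the keystream is unaffected. Decrypting the received ciphertext:
P[1]: S = E(K, 80) = 217; 155 ⊕ 217 = 66.
P[2]: S = E(K, 217) = 187; 60 ⊕ 187 = 135.
P[3]: S = E(K, 187) = 35; 192 ⊕ 35 = 227.
Blocks that differ from the original plaintext: P[2].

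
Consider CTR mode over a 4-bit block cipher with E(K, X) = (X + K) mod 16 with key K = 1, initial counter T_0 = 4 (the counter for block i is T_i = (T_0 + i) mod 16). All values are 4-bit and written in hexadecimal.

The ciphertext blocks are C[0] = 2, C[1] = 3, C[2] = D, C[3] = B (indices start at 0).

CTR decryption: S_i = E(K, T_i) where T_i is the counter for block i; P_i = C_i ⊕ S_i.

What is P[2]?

P[2]: T = 6, S = E(K, T) = 7; D ⊕ 7 = A.

P[2] = A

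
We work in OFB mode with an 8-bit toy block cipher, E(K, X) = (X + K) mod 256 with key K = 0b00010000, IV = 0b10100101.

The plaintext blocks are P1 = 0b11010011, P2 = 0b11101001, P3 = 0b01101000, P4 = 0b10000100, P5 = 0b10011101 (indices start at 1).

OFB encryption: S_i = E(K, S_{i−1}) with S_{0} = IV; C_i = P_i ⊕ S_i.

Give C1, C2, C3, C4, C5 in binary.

C1: S = E(K, 0b10100101) = 0b10110101; 0b11010011 ⊕ 0b10110101 = 0b01100110.
C2: S = E(K, 0b10110101) = 0b11000101; 0b11101001 ⊕ 0b11000101 = 0b00101100.
C3: S = E(K, 0b11000101) = 0b11010101; 0b01101000 ⊕ 0b11010101 = 0b10111101.
C4: S = E(K, 0b11010101) = 0b11100101; 0b10000100 ⊕ 0b11100101 = 0b01100001.
C5: S = E(K, 0b11100101) = 0b11110101; 0b10011101 ⊕ 0b11110101 = 0b01101000.

C1 = 0b01100110, C2 = 0b00101100, C3 = 0b10111101, C4 = 0b01100001, C5 = 0b01101000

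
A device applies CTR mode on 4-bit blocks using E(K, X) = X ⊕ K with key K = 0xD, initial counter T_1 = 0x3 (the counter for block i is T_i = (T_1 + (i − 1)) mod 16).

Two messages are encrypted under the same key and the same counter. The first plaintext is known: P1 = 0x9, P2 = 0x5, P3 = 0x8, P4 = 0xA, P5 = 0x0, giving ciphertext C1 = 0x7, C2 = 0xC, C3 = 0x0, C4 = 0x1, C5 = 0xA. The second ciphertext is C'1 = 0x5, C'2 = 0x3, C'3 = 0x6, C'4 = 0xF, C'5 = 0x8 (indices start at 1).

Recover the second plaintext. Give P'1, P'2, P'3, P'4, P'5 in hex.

P'1 = 0xB, P'2 = 0xA, P'3 = 0xE, P'4 = 0x4, P'5 = 0x2

In CTR with a reused counter, both messages share the same keystream S_i, so C_i ⊕ C'_i = P_i ⊕ P'_i and thus P'_i = P_i ⊕ C_i ⊕ C'_i.
P'1: 0x9 ⊕ 0x7 ⊕ 0x5 = 0xB.
P'2: 0x5 ⊕ 0xC ⊕ 0x3 = 0xA.
P'3: 0x8 ⊕ 0x0 ⊕ 0x6 = 0xE.
P'4: 0xA ⊕ 0x1 ⊕ 0xF = 0x4.
P'5: 0x0 ⊕ 0xA ⊕ 0x8 = 0x2.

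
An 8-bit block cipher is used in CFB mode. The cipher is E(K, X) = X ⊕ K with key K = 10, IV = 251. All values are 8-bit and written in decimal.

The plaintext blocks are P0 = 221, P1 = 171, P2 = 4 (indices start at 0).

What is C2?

C2 = 131

CFB encryption: C_i = P_i ⊕ E(K, C_{i−1}), with C_{−1} = IV.
C0: E(K, 251) = 241; 221 ⊕ 241 = 44.
C1: E(K, 44) = 38; 171 ⊕ 38 = 141.
C2: E(K, 141) = 135; 4 ⊕ 135 = 131.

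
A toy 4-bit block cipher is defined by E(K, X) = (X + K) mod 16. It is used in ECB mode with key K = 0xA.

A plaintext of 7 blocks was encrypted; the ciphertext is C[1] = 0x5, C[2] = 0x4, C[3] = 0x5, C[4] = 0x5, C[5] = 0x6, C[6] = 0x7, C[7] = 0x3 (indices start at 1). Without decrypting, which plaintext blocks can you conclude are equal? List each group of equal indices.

ECB encrypts each block independently with the same key, so equal ciphertext blocks imply equal plaintext blocks.
C[1] = C[3] = C[4] = 0x5, so P[1] = P[3] = P[4].

P[1] = P[3] = P[4]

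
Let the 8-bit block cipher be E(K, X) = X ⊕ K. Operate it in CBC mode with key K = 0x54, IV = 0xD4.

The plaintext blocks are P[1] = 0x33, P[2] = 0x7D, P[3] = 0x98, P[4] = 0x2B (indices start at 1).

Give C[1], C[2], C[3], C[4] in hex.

C[1] = 0xB3, C[2] = 0x9A, C[3] = 0x56, C[4] = 0x29

CBC encryption: C_i = E(K, P_i ⊕ C_{i−1}), with C_{0} = IV.
C[1]: P[1] ⊕ 0xD4 = 0xE7; E(K, 0xE7) = 0xB3.
C[2]: P[2] ⊕ 0xB3 = 0xCE; E(K, 0xCE) = 0x9A.
C[3]: P[3] ⊕ 0x9A = 0x02; E(K, 0x02) = 0x56.
C[4]: P[4] ⊕ 0x56 = 0x7D; E(K, 0x7D) = 0x29.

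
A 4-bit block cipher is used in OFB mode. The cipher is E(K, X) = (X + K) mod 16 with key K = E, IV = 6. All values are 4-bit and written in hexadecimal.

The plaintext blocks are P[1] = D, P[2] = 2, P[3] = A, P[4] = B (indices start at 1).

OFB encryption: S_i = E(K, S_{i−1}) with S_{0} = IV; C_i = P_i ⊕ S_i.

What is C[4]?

C[1]: S = E(K, 6) = 4; D ⊕ 4 = 9.
C[2]: S = E(K, 4) = 2; 2 ⊕ 2 = 0.
C[3]: S = E(K, 2) = 0; A ⊕ 0 = A.
C[4]: S = E(K, 0) = E; B ⊕ E = 5.

C[4] = 5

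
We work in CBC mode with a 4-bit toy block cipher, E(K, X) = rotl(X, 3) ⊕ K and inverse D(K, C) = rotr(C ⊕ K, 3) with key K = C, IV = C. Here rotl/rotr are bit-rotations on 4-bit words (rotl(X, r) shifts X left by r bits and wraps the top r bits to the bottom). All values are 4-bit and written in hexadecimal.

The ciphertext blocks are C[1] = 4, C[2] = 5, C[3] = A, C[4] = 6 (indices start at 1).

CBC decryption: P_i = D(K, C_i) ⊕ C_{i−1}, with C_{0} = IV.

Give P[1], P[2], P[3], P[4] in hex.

P[1] = D, P[2] = 7, P[3] = 9, P[4] = F

P[1]: D(K, 4) = 1; 1 ⊕ C = D.
P[2]: D(K, 5) = 3; 3 ⊕ 4 = 7.
P[3]: D(K, A) = C; C ⊕ 5 = 9.
P[4]: D(K, 6) = 5; 5 ⊕ A = F.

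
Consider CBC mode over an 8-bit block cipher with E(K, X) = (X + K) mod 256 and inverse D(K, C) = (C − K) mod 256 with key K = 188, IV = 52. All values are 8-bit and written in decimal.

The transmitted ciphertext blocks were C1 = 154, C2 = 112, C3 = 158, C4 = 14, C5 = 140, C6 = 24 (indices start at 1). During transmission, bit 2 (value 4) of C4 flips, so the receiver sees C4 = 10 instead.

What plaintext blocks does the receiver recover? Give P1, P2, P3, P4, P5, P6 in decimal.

CBC decryption: P_i = D(K, C_i) ⊕ C_{i−1}, with C_{0} = IV.
Only C4 changed, to 10. In CBC, a change in C_i garbles P_i and flips the same bit in P_{i+1}. Decrypting the received ciphertext:
P1: D(K, 154) = 222; 222 ⊕ 52 = 234.
P2: D(K, 112) = 180; 180 ⊕ 154 = 46.
P3: D(K, 158) = 226; 226 ⊕ 112 = 146.
P4: D(K, 10) = 78; 78 ⊕ 158 = 208.
P5: D(K, 140) = 208; 208 ⊕ 10 = 218.
P6: D(K, 24) = 92; 92 ⊕ 140 = 208.
Blocks that differ from the original plaintext: P4, P5.

P1 = 234, P2 = 46, P3 = 146, P4 = 208, P5 = 218, P6 = 208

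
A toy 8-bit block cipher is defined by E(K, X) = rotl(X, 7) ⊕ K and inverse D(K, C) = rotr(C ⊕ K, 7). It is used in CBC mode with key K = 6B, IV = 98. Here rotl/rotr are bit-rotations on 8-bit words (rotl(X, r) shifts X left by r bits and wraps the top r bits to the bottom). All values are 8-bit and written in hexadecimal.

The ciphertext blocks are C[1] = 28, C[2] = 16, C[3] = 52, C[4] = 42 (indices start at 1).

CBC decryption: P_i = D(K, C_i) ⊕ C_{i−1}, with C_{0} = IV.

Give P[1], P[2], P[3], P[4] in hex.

P[1]: D(K, 28) = 86; 86 ⊕ 98 = 1E.
P[2]: D(K, 16) = FA; FA ⊕ 28 = D2.
P[3]: D(K, 52) = 72; 72 ⊕ 16 = 64.
P[4]: D(K, 42) = 52; 52 ⊕ 52 = 00.

P[1] = 1E, P[2] = D2, P[3] = 64, P[4] = 00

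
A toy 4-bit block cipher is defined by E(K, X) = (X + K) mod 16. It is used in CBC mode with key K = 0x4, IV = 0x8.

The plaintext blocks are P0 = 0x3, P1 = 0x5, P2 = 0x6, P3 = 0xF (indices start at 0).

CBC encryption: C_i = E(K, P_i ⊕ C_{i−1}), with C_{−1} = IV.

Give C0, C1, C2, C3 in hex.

C0: P0 ⊕ 0x8 = 0xB; E(K, 0xB) = 0xF.
C1: P1 ⊕ 0xF = 0xA; E(K, 0xA) = 0xE.
C2: P2 ⊕ 0xE = 0x8; E(K, 0x8) = 0xC.
C3: P3 ⊕ 0xC = 0x3; E(K, 0x3) = 0x7.

C0 = 0xF, C1 = 0xE, C2 = 0xC, C3 = 0x7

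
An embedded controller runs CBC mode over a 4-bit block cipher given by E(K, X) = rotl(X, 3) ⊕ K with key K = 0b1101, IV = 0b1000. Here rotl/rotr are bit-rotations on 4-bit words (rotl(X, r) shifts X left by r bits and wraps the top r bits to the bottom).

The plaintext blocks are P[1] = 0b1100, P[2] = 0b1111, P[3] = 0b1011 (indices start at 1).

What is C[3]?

C[3] = 0b1110

CBC encryption: C_i = E(K, P_i ⊕ C_{i−1}), with C_{0} = IV.
C[1]: P[1] ⊕ 0b1000 = 0b0100; E(K, 0b0100) = 0b1111.
C[2]: P[2] ⊕ 0b1111 = 0b0000; E(K, 0b0000) = 0b1101.
C[3]: P[3] ⊕ 0b1101 = 0b0110; E(K, 0b0110) = 0b1110.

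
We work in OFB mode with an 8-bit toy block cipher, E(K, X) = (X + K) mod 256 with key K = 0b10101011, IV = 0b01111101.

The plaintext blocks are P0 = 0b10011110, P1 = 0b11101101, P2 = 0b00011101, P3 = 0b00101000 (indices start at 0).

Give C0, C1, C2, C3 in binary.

OFB encryption: S_i = E(K, S_{i−1}) with S_{−1} = IV; C_i = P_i ⊕ S_i.
C0: S = E(K, 0b01111101) = 0b00101000; 0b10011110 ⊕ 0b00101000 = 0b10110110.
C1: S = E(K, 0b00101000) = 0b11010011; 0b11101101 ⊕ 0b11010011 = 0b00111110.
C2: S = E(K, 0b11010011) = 0b01111110; 0b00011101 ⊕ 0b01111110 = 0b01100011.
C3: S = E(K, 0b01111110) = 0b00101001; 0b00101000 ⊕ 0b00101001 = 0b00000001.

C0 = 0b10110110, C1 = 0b00111110, C2 = 0b01100011, C3 = 0b00000001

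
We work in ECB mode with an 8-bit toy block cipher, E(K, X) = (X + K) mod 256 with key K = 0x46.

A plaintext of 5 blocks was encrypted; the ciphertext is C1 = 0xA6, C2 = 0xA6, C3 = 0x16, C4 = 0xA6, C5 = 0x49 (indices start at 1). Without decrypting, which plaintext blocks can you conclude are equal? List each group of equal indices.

P1 = P2 = P4

ECB encrypts each block independently with the same key, so equal ciphertext blocks imply equal plaintext blocks.
C1 = C2 = C4 = 0xA6, so P1 = P2 = P4.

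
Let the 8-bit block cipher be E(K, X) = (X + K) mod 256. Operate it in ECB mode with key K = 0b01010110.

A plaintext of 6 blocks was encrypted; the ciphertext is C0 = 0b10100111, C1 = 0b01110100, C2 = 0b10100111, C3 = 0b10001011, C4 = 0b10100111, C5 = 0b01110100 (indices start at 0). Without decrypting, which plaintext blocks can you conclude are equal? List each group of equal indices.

ECB encrypts each block independently with the same key, so equal ciphertext blocks imply equal plaintext blocks.
C0 = C2 = C4 = 0b10100111, so P0 = P2 = P4.
C1 = C5 = 0b01110100, so P1 = P5.

P0 = P2 = P4; P1 = P5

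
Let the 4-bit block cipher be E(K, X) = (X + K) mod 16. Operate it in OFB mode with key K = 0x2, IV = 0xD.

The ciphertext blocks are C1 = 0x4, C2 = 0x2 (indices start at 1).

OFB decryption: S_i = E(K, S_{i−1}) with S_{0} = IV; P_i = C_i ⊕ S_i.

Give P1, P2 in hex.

P1: S = E(K, 0xD) = 0xF; 0x4 ⊕ 0xF = 0xB.
P2: S = E(K, 0xF) = 0x1; 0x2 ⊕ 0x1 = 0x3.

P1 = 0xB, P2 = 0x3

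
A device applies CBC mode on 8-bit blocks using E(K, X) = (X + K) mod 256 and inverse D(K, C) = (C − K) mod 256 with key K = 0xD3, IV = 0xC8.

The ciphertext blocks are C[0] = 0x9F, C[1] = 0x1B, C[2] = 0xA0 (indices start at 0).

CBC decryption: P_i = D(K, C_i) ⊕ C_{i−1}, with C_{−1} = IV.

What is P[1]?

P[1] = 0xD7

P[1]: D(K, 0x1B) = 0x48; 0x48 ⊕ 0x9F = 0xD7.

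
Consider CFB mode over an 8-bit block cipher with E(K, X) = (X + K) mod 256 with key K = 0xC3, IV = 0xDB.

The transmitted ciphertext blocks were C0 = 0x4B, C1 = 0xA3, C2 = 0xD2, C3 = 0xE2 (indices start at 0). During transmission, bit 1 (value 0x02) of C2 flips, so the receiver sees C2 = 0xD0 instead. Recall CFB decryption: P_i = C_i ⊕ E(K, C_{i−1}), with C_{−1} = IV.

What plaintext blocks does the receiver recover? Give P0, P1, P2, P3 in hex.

P0 = 0xD5, P1 = 0xAD, P2 = 0xB6, P3 = 0x71

Only C2 changed, to 0xD0. In CFB, a change in C_i flips the same bit in P_i and garbles P_{i+1}. Decrypting the received ciphertext:
P0: E(K, 0xDB) = 0x9E; 0x4B ⊕ 0x9E = 0xD5.
P1: E(K, 0x4B) = 0x0E; 0xA3 ⊕ 0x0E = 0xAD.
P2: E(K, 0xA3) = 0x66; 0xD0 ⊕ 0x66 = 0xB6.
P3: E(K, 0xD0) = 0x93; 0xE2 ⊕ 0x93 = 0x71.
Blocks that differ from the original plaintext: P2, P3.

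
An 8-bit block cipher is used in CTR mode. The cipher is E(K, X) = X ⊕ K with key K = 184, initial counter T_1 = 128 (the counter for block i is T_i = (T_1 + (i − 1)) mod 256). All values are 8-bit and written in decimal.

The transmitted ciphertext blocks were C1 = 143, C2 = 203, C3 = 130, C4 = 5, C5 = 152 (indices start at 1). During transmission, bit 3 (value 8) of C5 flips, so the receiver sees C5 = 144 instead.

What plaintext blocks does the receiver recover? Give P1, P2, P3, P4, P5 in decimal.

CTR decryption: S_i = E(K, T_i) where T_i is the counter for block i; P_i = C_i ⊕ S_i.
Only C5 changed, to 144. In CTR, a change in C_i flips the same bit in P_i only; the keystream is unaffected. Decrypting the received ciphertext:
P1: T = 128, S = E(K, T) = 56; 143 ⊕ 56 = 183.
P2: T = 129, S = E(K, T) = 57; 203 ⊕ 57 = 242.
P3: T = 130, S = E(K, T) = 58; 130 ⊕ 58 = 184.
P4: T = 131, S = E(K, T) = 59; 5 ⊕ 59 = 62.
P5: T = 132, S = E(K, T) = 60; 144 ⊕ 60 = 172.
Blocks that differ from the original plaintext: P5.

P1 = 183, P2 = 242, P3 = 184, P4 = 62, P5 = 172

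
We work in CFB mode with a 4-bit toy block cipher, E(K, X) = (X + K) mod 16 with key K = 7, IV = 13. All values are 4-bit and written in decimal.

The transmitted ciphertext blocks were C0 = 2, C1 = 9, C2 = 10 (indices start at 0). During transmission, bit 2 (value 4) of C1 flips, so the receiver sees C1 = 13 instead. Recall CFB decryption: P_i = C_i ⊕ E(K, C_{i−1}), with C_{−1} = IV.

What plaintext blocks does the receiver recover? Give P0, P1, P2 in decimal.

P0 = 6, P1 = 4, P2 = 14

Only C1 changed, to 13. In CFB, a change in C_i flips the same bit in P_i and garbles P_{i+1}. Decrypting the received ciphertext:
P0: E(K, 13) = 4; 2 ⊕ 4 = 6.
P1: E(K, 2) = 9; 13 ⊕ 9 = 4.
P2: E(K, 13) = 4; 10 ⊕ 4 = 14.
Blocks that differ from the original plaintext: P1, P2.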